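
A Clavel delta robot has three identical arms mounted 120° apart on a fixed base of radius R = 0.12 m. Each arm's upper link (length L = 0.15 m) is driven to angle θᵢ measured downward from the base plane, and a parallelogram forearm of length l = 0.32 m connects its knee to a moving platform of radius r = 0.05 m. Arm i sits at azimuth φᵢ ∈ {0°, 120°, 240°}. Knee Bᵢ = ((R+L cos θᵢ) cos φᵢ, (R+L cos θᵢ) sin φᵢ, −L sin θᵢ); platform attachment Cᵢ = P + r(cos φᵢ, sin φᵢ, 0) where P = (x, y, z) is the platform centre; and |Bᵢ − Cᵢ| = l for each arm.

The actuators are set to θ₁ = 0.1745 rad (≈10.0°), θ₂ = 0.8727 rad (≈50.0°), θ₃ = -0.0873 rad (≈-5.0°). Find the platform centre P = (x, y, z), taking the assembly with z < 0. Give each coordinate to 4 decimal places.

(0.0346, -0.1143, -0.2623)

arm 1 at φ=0.0°: e+L cos θ1 = 0.2177;  centre 1 = (0.2177, 0.0000, -0.0260)
φ2=120.0°: virtual centre (-0.0832, 0.1441, -0.1149), radius l
φ3=240.0°: virtual centre (-0.1097, -0.1900, 0.0131), radius l
subtract pairs → two planes through P
linear system: -0.6019x+0.2882y = -0.0072−-0.1777z; -0.6549x+-0.3801y = 0.0002−0.0782z
Cramer: x(z) = 0.0064-0.1078z;  y(z) = -0.0116+0.3916z
quadratic in z: (1.1649)z²+(0.0885)z+(-0.0569)=0, √Δ=0.5226 → z ∈ {-0.2623, 0.1863}; z = -0.2623 (taking z<0)
x = 0.0346, y = -0.1143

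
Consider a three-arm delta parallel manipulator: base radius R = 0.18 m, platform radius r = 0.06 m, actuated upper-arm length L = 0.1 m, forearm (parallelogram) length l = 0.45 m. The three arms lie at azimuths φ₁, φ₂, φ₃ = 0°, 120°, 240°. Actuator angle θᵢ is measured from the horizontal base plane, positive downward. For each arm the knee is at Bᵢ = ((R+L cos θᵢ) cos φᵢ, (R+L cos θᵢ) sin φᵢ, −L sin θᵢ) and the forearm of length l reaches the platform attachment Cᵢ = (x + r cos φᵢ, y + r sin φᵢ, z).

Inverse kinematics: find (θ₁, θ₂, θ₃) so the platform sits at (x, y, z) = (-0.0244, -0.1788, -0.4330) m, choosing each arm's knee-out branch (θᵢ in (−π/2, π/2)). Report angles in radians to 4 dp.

rotate P by −φ1: (-0.0244, -0.1788, -0.4330)
  e−x'=0.1444;  (l²−L²−(e−x')²−y'²−z²)/2L = -0.2390
  γ=atan2(-0.4330,0.1444)=-1.2489;  ψ=arccos(-0.5237)=2.1220;  θ1=γ+ψ≈0.8731
arm 2 (φ=120.0°): x'=-0.1426, y'=0.1105
  e−x'=0.2626;  (l²−L²−(e−x')²−y'²−z²)/2L = -0.3809
  √(A²+B²)=0.5064;  θ2 = -1.0256+2.4222 ≈ 1.3967
rotate P by −φ3: (0.1670, 0.0683, -0.4330)
  A cos θ + B sin θ = C:  -0.0470·cos θ + -0.4330·sin θ = -0.0093
  √(A²+B²)=0.4355;  θ3 = -1.6790+1.5922 ≈ -0.0868

θ₁ = 0.8731, θ₂ = 1.3967, θ₃ = -0.0868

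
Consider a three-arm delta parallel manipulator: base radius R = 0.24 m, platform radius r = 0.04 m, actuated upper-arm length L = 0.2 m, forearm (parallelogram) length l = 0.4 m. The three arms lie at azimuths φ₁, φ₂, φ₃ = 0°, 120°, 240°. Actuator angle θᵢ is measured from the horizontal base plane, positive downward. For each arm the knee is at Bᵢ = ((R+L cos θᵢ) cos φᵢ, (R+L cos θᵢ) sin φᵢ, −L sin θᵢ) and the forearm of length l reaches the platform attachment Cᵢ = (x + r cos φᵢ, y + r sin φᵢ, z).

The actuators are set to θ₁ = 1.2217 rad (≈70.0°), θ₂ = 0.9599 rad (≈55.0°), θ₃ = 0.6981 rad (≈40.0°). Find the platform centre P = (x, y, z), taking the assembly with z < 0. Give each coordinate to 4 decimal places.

(-0.0673, -0.0356, -0.4024)

centre 1 = (0.2684·cos0.0°, 0.2684·sin0.0°, -0.1879) = (0.2684, 0.0000, -0.1879)
arm 2 at φ=120.0°: e+L cos θ2 = 0.3147;  centre 2 = (-0.1574, 0.2726, -0.1638)
arm 3 at φ=240.0°: e+L cos θ3 = 0.3532;  centre 3 = (-0.1766, -0.3059, -0.1286)
eliminate P² terms by subtracting sphere 1 from 2 and 3
[-0.8515 0.5451 0.0482]·P = 0.0185;  [-0.8900 -0.6118 0.1188]·P = 0.0339
Cramer: x(z) = -0.0296+0.0937z;  y(z) = -0.0123+0.0579z
into |P−centre ₁|² = l²: 1.0121z² + 0.3186z + -0.0357 = 0;  Δ = 0.2460;  z = -0.4024 or 0.0876 → z<0 root = -0.4024
x = -0.0673, y = -0.0356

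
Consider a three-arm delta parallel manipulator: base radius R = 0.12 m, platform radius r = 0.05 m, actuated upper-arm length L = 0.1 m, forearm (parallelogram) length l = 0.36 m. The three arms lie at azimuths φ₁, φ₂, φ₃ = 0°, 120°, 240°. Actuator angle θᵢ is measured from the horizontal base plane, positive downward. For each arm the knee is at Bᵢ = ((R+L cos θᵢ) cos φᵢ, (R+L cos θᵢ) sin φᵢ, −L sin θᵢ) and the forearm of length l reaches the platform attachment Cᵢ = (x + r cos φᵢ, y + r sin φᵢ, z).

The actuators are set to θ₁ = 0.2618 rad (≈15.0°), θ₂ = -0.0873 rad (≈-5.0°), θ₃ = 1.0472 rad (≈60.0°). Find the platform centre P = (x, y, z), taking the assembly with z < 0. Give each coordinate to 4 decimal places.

(0.0373, 0.1429, -0.3299)

arm 1 at φ=0.0°: ρ1 = 0.1666;  centre 1 = (0.1666, 0.0000, -0.0259)
centre 2 = (0.1696·cos120.0°, 0.1696·sin120.0°, 0.0087) = (-0.0848, 0.1469, 0.0087)
centre 3 = (0.1200·cos240.0°, 0.1200·sin240.0°, -0.0866) = (-0.0600, -0.1039, -0.0866)
eliminate P² terms by subtracting sphere 1 from 2 and 3
[-0.5028 0.2938 0.0692]·P = 0.0004;  [-0.4532 -0.2078 -0.1214]·P = -0.0065
Cramer: x(z) = 0.0077-0.0896z;  y(z) = 0.0146-0.3889z
into |P−centre ₁|² = l²: 1.1593z² + 0.0689z + -0.1035 = 0;  Δ = 0.4845;  z = -0.3299 or 0.2705 → z<0 root = -0.3299
x = 0.0373, y = 0.1429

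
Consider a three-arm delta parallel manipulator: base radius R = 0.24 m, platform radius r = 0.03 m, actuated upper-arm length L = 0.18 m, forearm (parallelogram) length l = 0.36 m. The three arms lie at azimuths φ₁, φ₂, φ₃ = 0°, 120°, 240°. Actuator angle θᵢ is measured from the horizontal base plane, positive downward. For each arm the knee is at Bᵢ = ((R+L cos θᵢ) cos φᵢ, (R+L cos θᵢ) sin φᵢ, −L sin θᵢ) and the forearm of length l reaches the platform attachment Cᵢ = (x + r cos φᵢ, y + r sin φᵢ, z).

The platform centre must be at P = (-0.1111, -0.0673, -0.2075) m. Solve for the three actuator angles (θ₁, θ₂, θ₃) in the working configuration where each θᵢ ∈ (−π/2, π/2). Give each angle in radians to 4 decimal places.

rotate P by −φ1: (-0.1111, -0.0673, -0.2075)
  e−x'=0.3211;  (l²−L²−(e−x')²−y'²−z²)/2L = -0.1486
  γ=atan2(-0.2075,0.3211)=-0.5737;  ψ=arccos(-0.3887)=1.9700;  θ1=γ+ψ≈1.3963
arm 2 (φ=120.0°): x'=-0.0027, y'=0.1299
  A cos θ + B sin θ = C:  0.2127·cos θ + -0.2075·sin θ = -0.0222
  √(A²+B²)=0.2972;  θ2 = -0.7729+1.6454 ≈ 0.8725
φ3=240.0° → target in arm frame (0.1138, -0.0626)
  A cos θ + B sin θ = C:  0.0962·cos θ + -0.2075·sin θ = 0.1138
  γ=atan2(-0.2075,0.0962)=-1.1368;  ψ=arccos(0.4978)=1.0498;  θ3=γ+ψ≈-0.0870

θ₁ = 1.3963, θ₂ = 0.8725, θ₃ = -0.0870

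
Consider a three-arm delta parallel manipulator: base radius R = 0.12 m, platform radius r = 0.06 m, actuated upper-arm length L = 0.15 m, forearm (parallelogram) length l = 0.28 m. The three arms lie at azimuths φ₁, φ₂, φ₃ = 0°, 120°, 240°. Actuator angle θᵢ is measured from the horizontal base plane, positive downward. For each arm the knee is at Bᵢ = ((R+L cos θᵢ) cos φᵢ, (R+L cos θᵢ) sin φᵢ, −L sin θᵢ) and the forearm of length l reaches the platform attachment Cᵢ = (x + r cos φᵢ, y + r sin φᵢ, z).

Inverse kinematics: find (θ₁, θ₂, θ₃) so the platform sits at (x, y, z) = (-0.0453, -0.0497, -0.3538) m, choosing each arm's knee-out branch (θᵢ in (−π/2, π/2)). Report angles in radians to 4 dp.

rotate P by −φ1: (-0.0453, -0.0497, -0.3538)
  A cos θ + B sin θ = C:  0.1053·cos θ + -0.3538·sin θ = -0.2761
  γ=atan2(-0.3538,0.1053)=-1.2815;  ψ=arccos(-0.7480)=2.4158;  θ1=γ+ψ≈1.1343
φ2=120.0° → target in arm frame (-0.0204, 0.0641)
  A cos θ + B sin θ = C:  0.0804·cos θ + -0.3538·sin θ = -0.2661
  θ2 = atan2(B,A) + arccos(C/0.3628) = 1.0470
φ3=240.0° → target in arm frame (0.0657, -0.0144)
  A=-0.0057, B=-0.3538, C=(l²−L²−A²−y'²−z²)/(2L)=-0.2317
  θ3 = atan2(B,A) + arccos(C/0.3538) = 0.6979

θ₁ = 1.1343, θ₂ = 1.0470, θ₃ = 0.6979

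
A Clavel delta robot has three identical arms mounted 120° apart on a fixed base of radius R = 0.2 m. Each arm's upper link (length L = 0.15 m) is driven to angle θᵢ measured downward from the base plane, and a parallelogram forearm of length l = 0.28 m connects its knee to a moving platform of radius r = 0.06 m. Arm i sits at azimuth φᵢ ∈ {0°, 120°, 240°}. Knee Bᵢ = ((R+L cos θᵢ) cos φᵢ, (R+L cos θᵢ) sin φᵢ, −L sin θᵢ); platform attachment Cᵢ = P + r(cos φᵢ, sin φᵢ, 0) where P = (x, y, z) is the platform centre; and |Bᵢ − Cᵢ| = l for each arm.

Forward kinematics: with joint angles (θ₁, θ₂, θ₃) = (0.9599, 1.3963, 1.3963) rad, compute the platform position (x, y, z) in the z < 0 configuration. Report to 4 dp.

O1 = (0.2260·cos0.0°, 0.2260·sin0.0°, -0.1229) = (0.2260, 0.0000, -0.1229)
O2 = (0.1660·cos120.0°, 0.1660·sin120.0°, -0.1477) = (-0.0830, 0.1438, -0.1477)
O3 = (0.1660·cos240.0°, 0.1660·sin240.0°, -0.1477) = (-0.0830, -0.1438, -0.1477)
eliminate P² terms by subtracting sphere 1 from 2 and 3
plane₁₂: -0.6181x+0.2876y+-0.0497z = -0.0168
det = 0.3555;  x = 0.0272+-0.0804z,  y = 0.0000+0.0000z
into |P−O₁|² = l²: 1.0065z² + 0.2777z + -0.0238 = 0;  Δ = 0.1728;  z = -0.3445 or 0.0685 → z<0 root = -0.3445
x = 0.0549, y = 0.0000

(0.0549, 0.0000, -0.3445)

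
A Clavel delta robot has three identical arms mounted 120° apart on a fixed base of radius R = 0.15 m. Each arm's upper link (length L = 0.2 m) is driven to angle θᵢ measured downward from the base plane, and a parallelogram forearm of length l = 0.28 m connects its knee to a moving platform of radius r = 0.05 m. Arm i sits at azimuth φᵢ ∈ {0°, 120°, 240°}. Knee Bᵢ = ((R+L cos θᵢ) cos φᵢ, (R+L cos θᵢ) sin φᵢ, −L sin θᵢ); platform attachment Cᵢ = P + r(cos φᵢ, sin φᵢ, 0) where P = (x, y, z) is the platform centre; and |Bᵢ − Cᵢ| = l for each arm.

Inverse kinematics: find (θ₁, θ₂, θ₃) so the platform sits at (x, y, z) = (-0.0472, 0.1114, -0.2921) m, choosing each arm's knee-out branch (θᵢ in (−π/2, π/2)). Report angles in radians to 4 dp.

rotate P by −φ1: (-0.0472, 0.1114, -0.2921)
  e−x'=0.1472;  (l²−L²−(e−x')²−y'²−z²)/2L = -0.2025
  √(A²+B²)=0.3271;  θ1 = -1.1040+2.2384 ≈ 1.1344
arm 2 (φ=120.0°): x'=0.1201, y'=-0.0148
  A=-0.0201, B=-0.2921, C=(l²−L²−A²−y'²−z²)/(2L)=-0.1189
  θ2 = atan2(B,A) + arccos(C/0.2928) = 0.3494
rotate P by −φ3: (-0.0729, -0.0966, -0.2921)
  e−x'=0.1729;  (l²−L²−(e−x')²−y'²−z²)/2L = -0.2153
  θ3 = atan2(B,A) + arccos(C/0.3394) = 1.2217

θ₁ = 1.1344, θ₂ = 0.3494, θ₃ = 1.2217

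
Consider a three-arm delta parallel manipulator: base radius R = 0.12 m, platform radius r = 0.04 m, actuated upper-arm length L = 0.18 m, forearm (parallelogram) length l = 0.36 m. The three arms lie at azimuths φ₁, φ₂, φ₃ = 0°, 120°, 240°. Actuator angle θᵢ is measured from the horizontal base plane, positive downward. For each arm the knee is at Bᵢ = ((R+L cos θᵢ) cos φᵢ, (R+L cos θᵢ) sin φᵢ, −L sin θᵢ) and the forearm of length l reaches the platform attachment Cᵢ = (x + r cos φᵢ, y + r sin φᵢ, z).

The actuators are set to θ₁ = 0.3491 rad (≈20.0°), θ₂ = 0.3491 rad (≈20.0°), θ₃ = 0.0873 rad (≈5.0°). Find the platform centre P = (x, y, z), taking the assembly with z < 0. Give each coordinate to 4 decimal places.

(-0.0190, -0.0328, -0.2996)

arm 1 at φ=0.0°: e+L cos θ1 = 0.2491;  O1 = (0.2491, 0.0000, -0.0616)
arm 2 at φ=120.0°: e+L cos θ2 = 0.2491;  O2 = (-0.1246, 0.2158, -0.0616)
O3 = (0.2593·cos240.0°, 0.2593·sin240.0°, -0.0157) = (-0.1297, -0.2246, -0.0157)
subtract pairs → two planes through P
linear system: -0.7474x+0.4315y = 0.0000−0.0000z; -0.7576x+-0.4491y = 0.0016−0.0918z
Cramer: x(z) = -0.0011+0.0598z;  y(z) = -0.0018+0.1035z
into |P−O₁|² = l²: 1.0143z² + 0.0929z + -0.0632 = 0;  Δ = 0.2651;  z = -0.2996 or 0.2080 → z<0 root = -0.2996
x = -0.0190, y = -0.0328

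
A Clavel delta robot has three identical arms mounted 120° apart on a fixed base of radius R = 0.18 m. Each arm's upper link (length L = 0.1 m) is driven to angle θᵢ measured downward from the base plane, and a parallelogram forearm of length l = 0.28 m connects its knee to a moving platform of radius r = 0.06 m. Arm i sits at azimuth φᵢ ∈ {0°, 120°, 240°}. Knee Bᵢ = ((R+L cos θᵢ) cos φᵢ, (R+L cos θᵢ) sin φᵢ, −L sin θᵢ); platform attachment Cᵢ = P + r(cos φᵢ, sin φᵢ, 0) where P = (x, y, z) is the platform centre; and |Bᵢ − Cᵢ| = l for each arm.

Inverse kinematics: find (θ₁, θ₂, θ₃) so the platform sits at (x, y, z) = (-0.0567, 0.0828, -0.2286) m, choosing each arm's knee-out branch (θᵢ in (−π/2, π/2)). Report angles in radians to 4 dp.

φ1=0.0° → target in arm frame (-0.0567, 0.0828)
  A cos θ + B sin θ = C:  0.1767·cos θ + -0.2286·sin θ = -0.1097
  √(A²+B²)=0.2889;  θ1 = -0.9128+1.9602 ≈ 1.0474
arm 2 (φ=120.0°): x'=0.1001, y'=0.0077
  A cos θ + B sin θ = C:  0.0199·cos θ + -0.2286·sin θ = 0.0784
  γ=atan2(-0.2286,0.0199)=-1.4838;  ψ=arccos(0.3418)=1.2220;  θ2=γ+ψ≈-0.2618
arm 3 (φ=240.0°): x'=-0.0434, y'=-0.0905
  e−x'=0.1634;  (l²−L²−(e−x')²−y'²−z²)/2L = -0.0937
  √(A²+B²)=0.2810;  θ3 = -0.9503+1.9107 ≈ 0.9604

θ₁ = 1.0474, θ₂ = -0.2618, θ₃ = 0.9604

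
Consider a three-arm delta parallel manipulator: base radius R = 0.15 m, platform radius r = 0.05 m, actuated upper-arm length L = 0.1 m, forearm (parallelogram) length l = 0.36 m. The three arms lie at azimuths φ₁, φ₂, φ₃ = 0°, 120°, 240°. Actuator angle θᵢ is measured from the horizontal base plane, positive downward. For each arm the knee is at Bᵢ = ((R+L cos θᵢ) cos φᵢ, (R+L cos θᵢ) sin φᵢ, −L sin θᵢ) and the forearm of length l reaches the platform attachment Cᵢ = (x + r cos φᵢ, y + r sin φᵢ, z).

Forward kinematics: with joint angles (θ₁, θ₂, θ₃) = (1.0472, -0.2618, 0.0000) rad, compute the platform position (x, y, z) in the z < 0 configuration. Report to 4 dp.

arm 1 at φ=0.0°: e+L cos θ1 = 0.1500;  S1 = (0.1500, 0.0000, -0.0866)
S2 = (0.1966·cos120.0°, 0.1966·sin120.0°, 0.0259) = (-0.0983, 0.1703, 0.0259)
arm 3 at φ=240.0°: e+L cos θ3 = 0.2000;  S3 = (-0.1000, -0.1732, 0.0000)
subtract pairs → two planes through P
plane₁₂: -0.4966x+0.3405y+0.2250z = 0.0093
det = 0.3423;  x = -0.0194+0.4000z,  y = -0.0009+-0.0773z
quadratic in z: (1.1660)z²+(0.0378)z+(-0.0934)=0, √Δ=0.6611 → z ∈ {-0.2997, 0.2673}; z = -0.2997 (taking z<0)
x = -0.1393, y = 0.0223

(-0.1393, 0.0223, -0.2997)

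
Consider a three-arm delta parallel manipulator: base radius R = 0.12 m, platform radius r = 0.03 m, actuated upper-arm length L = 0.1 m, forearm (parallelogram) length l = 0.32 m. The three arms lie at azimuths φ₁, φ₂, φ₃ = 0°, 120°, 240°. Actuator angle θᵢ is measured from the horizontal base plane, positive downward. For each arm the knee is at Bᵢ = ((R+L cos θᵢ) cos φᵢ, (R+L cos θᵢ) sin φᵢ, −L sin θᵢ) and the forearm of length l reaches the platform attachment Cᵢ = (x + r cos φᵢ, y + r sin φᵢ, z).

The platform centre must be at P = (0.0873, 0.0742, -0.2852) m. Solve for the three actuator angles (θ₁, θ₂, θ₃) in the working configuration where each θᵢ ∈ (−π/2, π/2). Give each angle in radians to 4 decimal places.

rotate P by −φ1: (0.0873, 0.0742, -0.2852)
  A cos θ + B sin θ = C:  0.0027·cos θ + -0.2852·sin θ = 0.0277
  √(A²+B²)=0.2852;  θ1 = -1.5613+1.4734 ≈ -0.0879
arm 2 (φ=120.0°): x'=0.0206, y'=-0.1127
  e−x'=0.0694;  (l²−L²−(e−x')²−y'²−z²)/2L = -0.0323
  γ=atan2(-0.2852,0.0694)=-1.3321;  ψ=arccos(-0.1100)=1.6810;  θ2=γ+ψ≈0.3489
rotate P by −φ3: (-0.1079, 0.0385, -0.2852)
  e−x'=0.1979;  (l²−L²−(e−x')²−y'²−z²)/2L = -0.1479
  √(A²+B²)=0.3471;  θ3 = -0.9642+2.0111 ≈ 1.0469

θ₁ = -0.0879, θ₂ = 0.3489, θ₃ = 1.0469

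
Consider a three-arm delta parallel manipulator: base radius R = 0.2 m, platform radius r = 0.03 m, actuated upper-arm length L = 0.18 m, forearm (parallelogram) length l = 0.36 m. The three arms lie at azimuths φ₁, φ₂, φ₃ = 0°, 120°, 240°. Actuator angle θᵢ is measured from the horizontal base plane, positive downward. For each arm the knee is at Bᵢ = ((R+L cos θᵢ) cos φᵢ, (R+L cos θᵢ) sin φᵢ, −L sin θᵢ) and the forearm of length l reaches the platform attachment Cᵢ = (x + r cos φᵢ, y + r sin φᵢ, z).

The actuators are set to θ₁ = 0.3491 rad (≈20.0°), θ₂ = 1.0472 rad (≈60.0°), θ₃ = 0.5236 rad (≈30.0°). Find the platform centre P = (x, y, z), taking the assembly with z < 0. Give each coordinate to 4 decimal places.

(0.0543, -0.0611, -0.2730)

O1 = (0.3391·cos0.0°, 0.3391·sin0.0°, -0.0616) = (0.3391, 0.0000, -0.0616)
φ2=120.0°: virtual centre (-0.1300, 0.2252, -0.1559), radius l
φ3=240.0°: virtual centre (-0.1629, -0.2822, -0.0900), radius l
eliminate P² terms by subtracting sphere 1 from 2 and 3
linear system: -0.9383x+0.4503y = -0.0269−-0.1886z; -1.0042x+-0.5644y = -0.0045−-0.0569z
Cramer: x(z) = 0.0175-0.1345z;  y(z) = -0.0232+0.1386z
quadratic in z: (1.0373)z²+(0.2032)z+(-0.0218)=0, √Δ=0.3632 → z ∈ {-0.2730, 0.0771}; z = -0.2730 (taking z<0)
x = 0.0543, y = -0.0611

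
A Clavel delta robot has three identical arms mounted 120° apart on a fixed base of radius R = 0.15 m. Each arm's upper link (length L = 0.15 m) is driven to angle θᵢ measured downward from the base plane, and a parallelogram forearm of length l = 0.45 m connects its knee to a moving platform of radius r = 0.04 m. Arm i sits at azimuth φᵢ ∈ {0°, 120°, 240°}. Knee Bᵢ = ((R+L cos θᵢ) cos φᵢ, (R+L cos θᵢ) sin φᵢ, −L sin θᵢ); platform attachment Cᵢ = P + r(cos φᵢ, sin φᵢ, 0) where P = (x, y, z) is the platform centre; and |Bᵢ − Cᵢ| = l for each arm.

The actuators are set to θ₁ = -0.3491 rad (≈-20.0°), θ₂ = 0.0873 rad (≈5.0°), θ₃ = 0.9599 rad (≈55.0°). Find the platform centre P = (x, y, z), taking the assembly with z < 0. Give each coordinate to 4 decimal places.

centre 1 = (0.2510·cos0.0°, 0.2510·sin0.0°, 0.0513) = (0.2510, 0.0000, 0.0513)
φ2=120.0°: virtual centre (-0.1297, 0.2247, -0.0131), radius l
centre 3 = (0.1960·cos240.0°, 0.1960·sin240.0°, -0.1229) = (-0.0980, -0.1698, -0.1229)
|centre ₂|²−|centre ₁|² = 0.0019;  |centre ₃|²−|centre ₁|² = -0.0121
plane₁₂: -0.7613x+0.4493y+-0.1288z = 0.0019
det = 0.5721;  x = 0.0084+-0.3500z,  y = 0.0184+-0.3065z
quadratic in z: (1.2164)z²+(0.0559)z+(-0.1407)=0, √Δ=0.8293 → z ∈ {-0.3639, 0.3179}; z = -0.3639 (taking z<0)
x = 0.1357, y = 0.1299

(0.1357, 0.1299, -0.3639)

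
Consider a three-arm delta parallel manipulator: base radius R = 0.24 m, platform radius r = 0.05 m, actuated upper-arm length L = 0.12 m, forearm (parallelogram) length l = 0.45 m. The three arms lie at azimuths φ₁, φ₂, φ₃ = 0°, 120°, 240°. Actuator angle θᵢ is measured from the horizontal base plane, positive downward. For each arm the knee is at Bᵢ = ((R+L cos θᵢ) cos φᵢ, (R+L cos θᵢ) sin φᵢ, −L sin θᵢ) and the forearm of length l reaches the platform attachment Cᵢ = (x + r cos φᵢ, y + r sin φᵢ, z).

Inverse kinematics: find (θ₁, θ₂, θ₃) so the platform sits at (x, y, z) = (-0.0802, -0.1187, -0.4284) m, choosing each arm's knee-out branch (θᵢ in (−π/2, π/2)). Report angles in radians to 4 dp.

rotate P by −φ1: (-0.0802, -0.1187, -0.4284)
  e−x'=0.2702;  (l²−L²−(e−x')²−y'²−z²)/2L = -0.3439
  γ=atan2(-0.4284,0.2702)=-1.0081;  ψ=arccos(-0.6789)=2.3170;  θ1=γ+ψ≈1.3089
rotate P by −φ2: (-0.0627, 0.1288, -0.4284)
  A cos θ + B sin θ = C:  0.2527·cos θ + -0.4284·sin θ = -0.3161
  γ=atan2(-0.4284,0.2527)=-1.0379;  ψ=arccos(-0.6356)=2.2596;  θ2=γ+ψ≈1.2217
φ3=240.0° → target in arm frame (0.1429, -0.0101)
  e−x'=0.0471;  (l²−L²−(e−x')²−y'²−z²)/2L = 0.0094
  θ3 = atan2(B,A) + arccos(C/0.4310) = 0.0877

θ₁ = 1.3089, θ₂ = 1.2217, θ₃ = 0.0877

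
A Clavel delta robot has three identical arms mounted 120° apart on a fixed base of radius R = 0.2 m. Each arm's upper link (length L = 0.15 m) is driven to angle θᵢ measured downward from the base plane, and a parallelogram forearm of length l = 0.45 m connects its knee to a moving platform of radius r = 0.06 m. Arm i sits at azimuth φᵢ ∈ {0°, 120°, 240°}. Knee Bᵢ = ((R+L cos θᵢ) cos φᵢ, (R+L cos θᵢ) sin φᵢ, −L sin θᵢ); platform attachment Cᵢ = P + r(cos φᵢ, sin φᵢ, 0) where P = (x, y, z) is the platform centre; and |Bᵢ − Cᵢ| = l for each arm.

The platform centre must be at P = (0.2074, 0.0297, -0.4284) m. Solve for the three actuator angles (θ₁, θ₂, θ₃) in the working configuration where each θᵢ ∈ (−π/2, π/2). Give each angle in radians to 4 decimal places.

θ₁ = -0.0872, θ₂ = 1.1346, θ₃ = 1.3094

rotate P by −φ1: (0.2074, 0.0297, -0.4284)
  A=-0.0674, B=-0.4284, C=(l²−L²−A²−y'²−z²)/(2L)=-0.0298
  θ1 = atan2(B,A) + arccos(C/0.4337) = -0.0872
arm 2 (φ=120.0°): x'=-0.0780, y'=-0.1945
  A cos θ + B sin θ = C:  0.2180·cos θ + -0.4284·sin θ = -0.2962
  θ2 = atan2(B,A) + arccos(C/0.4807) = 1.1346
rotate P by −φ3: (-0.1294, 0.1648, -0.4284)
  A cos θ + B sin θ = C:  0.2694·cos θ + -0.4284·sin θ = -0.3442
  θ3 = atan2(B,A) + arccos(C/0.5061) = 1.3094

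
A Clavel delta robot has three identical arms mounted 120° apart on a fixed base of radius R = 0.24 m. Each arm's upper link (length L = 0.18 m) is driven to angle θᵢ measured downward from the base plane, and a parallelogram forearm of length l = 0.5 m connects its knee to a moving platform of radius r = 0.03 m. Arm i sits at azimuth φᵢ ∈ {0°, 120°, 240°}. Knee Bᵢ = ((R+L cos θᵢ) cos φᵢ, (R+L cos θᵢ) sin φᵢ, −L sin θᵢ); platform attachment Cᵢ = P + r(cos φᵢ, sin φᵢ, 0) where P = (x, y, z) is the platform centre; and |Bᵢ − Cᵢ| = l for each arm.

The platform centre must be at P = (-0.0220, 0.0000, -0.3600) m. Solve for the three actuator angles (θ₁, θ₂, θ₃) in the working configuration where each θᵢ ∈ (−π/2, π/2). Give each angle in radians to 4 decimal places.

rotate P by −φ1: (-0.0220, 0.0000, -0.3600)
  A cos θ + B sin θ = C:  0.2320·cos θ + -0.3600·sin θ = 0.0949
  √(A²+B²)=0.4283;  θ1 = -0.9983+1.3473 ≈ 0.3489
rotate P by −φ2: (0.0110, 0.0191, -0.3600)
  A cos θ + B sin θ = C:  0.1990·cos θ + -0.3600·sin θ = 0.1334
  θ2 = atan2(B,A) + arccos(C/0.4113) = 0.1746
arm 3 (φ=240.0°): x'=0.0110, y'=-0.0191
  e−x'=0.1990;  (l²−L²−(e−x')²−y'²−z²)/2L = 0.1334
  θ3 = atan2(B,A) + arccos(C/0.4113) = 0.1746

θ₁ = 0.3489, θ₂ = 0.1746, θ₃ = 0.1746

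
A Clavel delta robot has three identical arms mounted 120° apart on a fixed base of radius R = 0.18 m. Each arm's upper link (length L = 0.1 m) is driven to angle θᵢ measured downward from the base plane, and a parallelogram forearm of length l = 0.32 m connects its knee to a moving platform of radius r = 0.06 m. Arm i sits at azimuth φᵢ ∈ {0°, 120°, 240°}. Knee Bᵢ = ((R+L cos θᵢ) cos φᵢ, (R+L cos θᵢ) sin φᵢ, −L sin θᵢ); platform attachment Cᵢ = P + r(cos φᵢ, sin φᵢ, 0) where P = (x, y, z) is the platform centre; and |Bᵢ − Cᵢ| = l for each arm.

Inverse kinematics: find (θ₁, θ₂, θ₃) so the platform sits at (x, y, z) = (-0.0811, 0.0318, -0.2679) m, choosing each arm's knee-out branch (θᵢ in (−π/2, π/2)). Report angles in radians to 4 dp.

θ₁ = 0.9600, θ₂ = -0.0867, θ₃ = 0.3494

arm 1 (φ=0.0°): x'=-0.0811, y'=0.0318
  A=0.2011, B=-0.2679, C=(l²−L²−A²−y'²−z²)/(2L)=-0.1041
  √(A²+B²)=0.3350;  θ1 = -0.9269+1.8868 ≈ 0.9600
rotate P by −φ2: (0.0681, 0.0543, -0.2679)
  A cos θ + B sin θ = C:  0.0519·cos θ + -0.2679·sin θ = 0.0749
  √(A²+B²)=0.2729;  θ2 = -1.3794+1.2927 ≈ -0.0867
φ3=240.0° → target in arm frame (0.0130, -0.0861)
  A cos θ + B sin θ = C:  0.1070·cos θ + -0.2679·sin θ = 0.0088
  √(A²+B²)=0.2885;  θ3 = -1.1908+1.5402 ≈ 0.3494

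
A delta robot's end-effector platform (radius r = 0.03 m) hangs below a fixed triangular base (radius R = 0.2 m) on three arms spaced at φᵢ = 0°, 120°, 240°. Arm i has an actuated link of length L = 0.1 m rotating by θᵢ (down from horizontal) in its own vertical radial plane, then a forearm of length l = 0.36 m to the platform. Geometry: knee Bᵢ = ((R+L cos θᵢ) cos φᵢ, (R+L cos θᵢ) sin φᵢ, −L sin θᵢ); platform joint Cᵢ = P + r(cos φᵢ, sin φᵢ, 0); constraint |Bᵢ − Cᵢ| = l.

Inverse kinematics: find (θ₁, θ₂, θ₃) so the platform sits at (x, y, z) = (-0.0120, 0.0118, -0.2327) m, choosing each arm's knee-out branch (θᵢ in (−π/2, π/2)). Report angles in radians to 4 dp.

arm 1 (φ=0.0°): x'=-0.0120, y'=0.0118
  A cos θ + B sin θ = C:  0.1820·cos θ + -0.2327·sin θ = 0.1609
  θ1 = atan2(B,A) + arccos(C/0.2954) = 0.0876
rotate P by −φ2: (0.0162, 0.0045, -0.2327)
  A cos θ + B sin θ = C:  0.1538·cos θ + -0.2327·sin θ = 0.2089
  γ=atan2(-0.2327,0.1538)=-0.9868;  ψ=arccos(0.7490)=0.7243;  θ2=γ+ψ≈-0.2626
rotate P by −φ3: (-0.0042, -0.0163, -0.2327)
  e−x'=0.1742;  (l²−L²−(e−x')²−y'²−z²)/2L = 0.1742
  √(A²+B²)=0.2907;  θ3 = -0.9281+0.9284 ≈ 0.0002

θ₁ = 0.0876, θ₂ = -0.2626, θ₃ = 0.0002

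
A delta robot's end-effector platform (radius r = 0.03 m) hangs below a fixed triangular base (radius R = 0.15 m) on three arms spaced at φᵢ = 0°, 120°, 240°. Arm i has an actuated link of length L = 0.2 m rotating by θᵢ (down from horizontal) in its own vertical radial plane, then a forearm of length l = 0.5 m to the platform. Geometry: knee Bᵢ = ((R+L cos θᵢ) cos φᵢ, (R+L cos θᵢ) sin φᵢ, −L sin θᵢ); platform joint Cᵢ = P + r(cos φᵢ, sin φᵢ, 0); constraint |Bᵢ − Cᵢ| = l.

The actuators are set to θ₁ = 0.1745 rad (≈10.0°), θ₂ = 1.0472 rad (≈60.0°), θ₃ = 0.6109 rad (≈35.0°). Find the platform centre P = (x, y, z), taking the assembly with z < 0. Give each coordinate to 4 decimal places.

arm 1 at φ=0.0°: ρ1 = 0.3170;  centre 1 = (0.3170, 0.0000, -0.0347)
arm 2 at φ=120.0°: ρ2 = 0.2200;  centre 2 = (-0.1100, 0.1905, -0.1732)
arm 3 at φ=240.0°: ρ3 = 0.2838;  centre 3 = (-0.1419, -0.2458, -0.1147)
subtract pairs → two planes through P
linear system: -0.8539x+0.3811y = -0.0233−-0.2770z; -0.9178x+-0.4916y = -0.0080−-0.1600z
det = 0.7695;  x = 0.0188+-0.2562z,  y = -0.0189+0.1528z
into |P−centre ₁|² = l²: 1.0890z² + 0.2164z + -0.1595 = 0;  Δ = 0.7418;  z = -0.4948 or 0.2961 → z<0 root = -0.4948
x = 0.1456, y = -0.0945

(0.1456, -0.0945, -0.4948)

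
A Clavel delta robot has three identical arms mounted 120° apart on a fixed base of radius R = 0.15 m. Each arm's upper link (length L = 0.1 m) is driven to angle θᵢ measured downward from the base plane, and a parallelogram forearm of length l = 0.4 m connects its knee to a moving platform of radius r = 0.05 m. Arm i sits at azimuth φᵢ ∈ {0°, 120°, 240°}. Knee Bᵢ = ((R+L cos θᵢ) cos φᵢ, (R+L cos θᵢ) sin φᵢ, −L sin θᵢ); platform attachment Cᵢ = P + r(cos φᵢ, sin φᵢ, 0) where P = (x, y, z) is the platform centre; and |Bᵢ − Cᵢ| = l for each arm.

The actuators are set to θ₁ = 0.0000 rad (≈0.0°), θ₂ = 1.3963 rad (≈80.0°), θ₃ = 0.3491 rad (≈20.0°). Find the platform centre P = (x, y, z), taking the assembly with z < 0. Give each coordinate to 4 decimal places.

arm 1 at φ=0.0°: ρ1 = 0.2000;  S1 = (0.2000, 0.0000, 0.0000)
φ2=120.0°: virtual centre (-0.0587, 0.1016, -0.0985), radius l
φ3=240.0°: virtual centre (-0.0970, -0.1680, -0.0342), radius l
subtract pairs → two planes through P
linear system: -0.5174x+0.2033y = -0.0165−-0.1970z; -0.5940x+-0.3360y = -0.0012−-0.0684z
Cramer: x(z) = 0.0197-0.2719z;  y(z) = -0.0312+0.2770z
into |P−S₁|² = l²: 1.1506z² + 0.0808z + -0.1265 = 0;  Δ = 0.5888;  z = -0.3685 or 0.2983 → z<0 root = -0.3685
x = 0.1199, y = -0.1333

(0.1199, -0.1333, -0.3685)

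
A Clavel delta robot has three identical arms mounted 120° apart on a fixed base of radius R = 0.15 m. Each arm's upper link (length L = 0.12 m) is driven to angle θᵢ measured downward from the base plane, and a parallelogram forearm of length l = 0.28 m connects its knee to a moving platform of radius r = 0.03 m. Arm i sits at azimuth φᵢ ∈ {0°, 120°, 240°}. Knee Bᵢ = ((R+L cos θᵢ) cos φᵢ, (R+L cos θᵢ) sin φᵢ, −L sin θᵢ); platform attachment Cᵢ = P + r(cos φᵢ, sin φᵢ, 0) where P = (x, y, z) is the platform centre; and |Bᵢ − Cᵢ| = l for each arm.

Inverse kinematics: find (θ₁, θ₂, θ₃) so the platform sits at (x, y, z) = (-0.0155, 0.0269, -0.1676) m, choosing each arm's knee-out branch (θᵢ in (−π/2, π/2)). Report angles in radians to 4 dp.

rotate P by −φ1: (-0.0155, 0.0269, -0.1676)
  A cos θ + B sin θ = C:  0.1355·cos θ + -0.1676·sin θ = 0.0701
  θ1 = atan2(B,A) + arccos(C/0.2155) = 0.3486
φ2=120.0° → target in arm frame (0.0310, 0.0000)
  A=0.0890, B=-0.1676, C=(l²−L²−A²−y'²−z²)/(2L)=0.1167
  γ=atan2(-0.1676,0.0890)=-1.0829;  ψ=arccos(0.6148)=0.9087;  θ2=γ+ψ≈-0.1742
arm 3 (φ=240.0°): x'=-0.0155, y'=-0.0269
  A cos θ + B sin θ = C:  0.1355·cos θ + -0.1676·sin θ = 0.0701
  θ3 = atan2(B,A) + arccos(C/0.2156) = 0.3490

θ₁ = 0.3486, θ₂ = -0.1742, θ₃ = 0.3490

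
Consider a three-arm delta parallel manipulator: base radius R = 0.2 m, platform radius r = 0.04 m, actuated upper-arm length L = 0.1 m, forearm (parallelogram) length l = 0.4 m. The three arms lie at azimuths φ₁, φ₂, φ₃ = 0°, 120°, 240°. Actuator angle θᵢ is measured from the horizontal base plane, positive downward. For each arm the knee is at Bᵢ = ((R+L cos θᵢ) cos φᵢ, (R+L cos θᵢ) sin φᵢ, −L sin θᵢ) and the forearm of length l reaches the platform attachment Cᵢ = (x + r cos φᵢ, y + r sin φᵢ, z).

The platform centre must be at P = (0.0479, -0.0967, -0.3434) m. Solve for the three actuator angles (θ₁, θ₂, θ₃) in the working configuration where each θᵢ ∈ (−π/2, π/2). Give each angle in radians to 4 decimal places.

θ₁ = 0.1745, θ₂ = 1.1346, θ₃ = 0.0875

rotate P by −φ1: (0.0479, -0.0967, -0.3434)
  e−x'=0.1121;  (l²−L²−(e−x')²−y'²−z²)/2L = 0.0508
  √(A²+B²)=0.3612;  θ1 = -1.2553+1.4297 ≈ 0.1745
φ2=120.0° → target in arm frame (-0.1077, 0.0069)
  A=0.2677, B=-0.3434, C=(l²−L²−A²−y'²−z²)/(2L)=-0.1982
  θ2 = atan2(B,A) + arccos(C/0.4354) = 1.1346
arm 3 (φ=240.0°): x'=0.0598, y'=0.0898
  A=0.1002, B=-0.3434, C=(l²−L²−A²−y'²−z²)/(2L)=0.0698
  γ=atan2(-0.3434,0.1002)=-1.2869;  ψ=arccos(0.1952)=1.3743;  θ3=γ+ψ≈0.0875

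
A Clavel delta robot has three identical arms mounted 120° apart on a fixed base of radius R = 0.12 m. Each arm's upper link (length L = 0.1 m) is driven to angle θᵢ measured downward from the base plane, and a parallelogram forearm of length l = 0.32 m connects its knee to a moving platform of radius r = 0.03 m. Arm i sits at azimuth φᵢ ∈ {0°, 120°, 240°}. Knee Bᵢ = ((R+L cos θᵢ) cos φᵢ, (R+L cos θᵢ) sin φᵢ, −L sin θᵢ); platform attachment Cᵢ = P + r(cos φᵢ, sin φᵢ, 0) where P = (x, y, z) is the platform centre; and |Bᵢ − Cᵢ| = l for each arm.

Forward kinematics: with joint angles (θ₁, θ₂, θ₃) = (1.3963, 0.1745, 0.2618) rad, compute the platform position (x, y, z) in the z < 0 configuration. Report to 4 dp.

(-0.1474, 0.0078, -0.2920)

φ1=0.0°: virtual centre (0.1074, 0.0000, -0.0985), radius l
S2 = (0.1885·cos120.0°, 0.1885·sin120.0°, -0.0174) = (-0.0942, 0.1632, -0.0174)
arm 3 at φ=240.0°: (R−r)+L cos θ3 = 0.1866;  S3 = (-0.0933, -0.1616, -0.0259)
|S₂|²−|S₁|² = 0.0146;  |S₃|²−|S₁|² = 0.0143
plane₁₂: -0.4032x+0.3265y+0.1622z = 0.0146
det = 0.2613;  x = -0.0359+0.3820z,  y = 0.0004+-0.0251z
quadratic in z: (1.1466)z²+(0.0875)z+(-0.0722)=0, √Δ=0.5820 → z ∈ {-0.2920, 0.2156}; z = -0.2920 (taking z<0)
x = -0.1474, y = 0.0078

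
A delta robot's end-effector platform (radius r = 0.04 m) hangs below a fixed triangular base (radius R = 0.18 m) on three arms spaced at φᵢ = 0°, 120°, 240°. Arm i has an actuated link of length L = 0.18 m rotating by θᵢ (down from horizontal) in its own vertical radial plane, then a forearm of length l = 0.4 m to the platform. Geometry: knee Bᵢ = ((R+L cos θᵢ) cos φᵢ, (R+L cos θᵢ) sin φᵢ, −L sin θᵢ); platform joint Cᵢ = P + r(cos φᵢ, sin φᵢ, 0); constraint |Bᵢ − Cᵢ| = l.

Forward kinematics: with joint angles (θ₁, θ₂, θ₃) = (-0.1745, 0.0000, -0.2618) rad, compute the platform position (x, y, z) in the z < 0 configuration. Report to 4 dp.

(0.0036, -0.0168, -0.2164)

arm 1 at φ=0.0°: ρ1 = 0.3173;  centre 1 = (0.3173, 0.0000, 0.0313)
centre 2 = (0.3200·cos120.0°, 0.3200·sin120.0°, 0.0000) = (-0.1600, 0.2771, 0.0000)
φ3=240.0°: virtual centre (-0.1569, -0.2718, 0.0466), radius l
subtract pairs → two planes through P
plane₁₂: -0.9545x+0.5543y+-0.0625z = 0.0008
det = 1.0446;  x = 0.0001+-0.0163z,  y = 0.0016+0.0848z
quadratic in z: (1.0075)z²+(-0.0519)z+(-0.0584)=0, √Δ=0.4880 → z ∈ {-0.2164, 0.2680}; z = -0.2164 (taking z<0)
x = 0.0036, y = -0.0168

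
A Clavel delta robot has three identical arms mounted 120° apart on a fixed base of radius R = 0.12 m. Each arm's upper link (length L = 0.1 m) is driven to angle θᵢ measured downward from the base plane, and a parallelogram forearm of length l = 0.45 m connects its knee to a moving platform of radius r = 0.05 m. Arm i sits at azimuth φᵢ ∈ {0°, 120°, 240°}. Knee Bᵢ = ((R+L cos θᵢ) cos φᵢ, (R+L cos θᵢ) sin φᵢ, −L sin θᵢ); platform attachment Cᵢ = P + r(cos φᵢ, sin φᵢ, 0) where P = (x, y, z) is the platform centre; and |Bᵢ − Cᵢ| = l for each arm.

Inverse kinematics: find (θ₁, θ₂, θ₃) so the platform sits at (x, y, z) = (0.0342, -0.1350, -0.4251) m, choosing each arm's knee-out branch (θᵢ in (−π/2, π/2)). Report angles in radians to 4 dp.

arm 1 (φ=0.0°): x'=0.0342, y'=-0.1350
  e−x'=0.0358;  (l²−L²−(e−x')²−y'²−z²)/2L = -0.0386
  √(A²+B²)=0.4266;  θ1 = -1.4868+1.6614 ≈ 0.1746
φ2=120.0° → target in arm frame (-0.1340, 0.0379)
  A cos θ + B sin θ = C:  0.2040·cos θ + -0.4251·sin θ = -0.1563
  γ=atan2(-0.4251,0.2040)=-1.1233;  ψ=arccos(-0.3316)=1.9087;  θ2=γ+ψ≈0.7854
rotate P by −φ3: (0.0998, 0.0971, -0.4251)
  A cos θ + B sin θ = C:  -0.0298·cos θ + -0.4251·sin θ = 0.0073
  √(A²+B²)=0.4261;  θ3 = -1.6408+1.5536 ≈ -0.0873

θ₁ = 0.1746, θ₂ = 0.7854, θ₃ = -0.0873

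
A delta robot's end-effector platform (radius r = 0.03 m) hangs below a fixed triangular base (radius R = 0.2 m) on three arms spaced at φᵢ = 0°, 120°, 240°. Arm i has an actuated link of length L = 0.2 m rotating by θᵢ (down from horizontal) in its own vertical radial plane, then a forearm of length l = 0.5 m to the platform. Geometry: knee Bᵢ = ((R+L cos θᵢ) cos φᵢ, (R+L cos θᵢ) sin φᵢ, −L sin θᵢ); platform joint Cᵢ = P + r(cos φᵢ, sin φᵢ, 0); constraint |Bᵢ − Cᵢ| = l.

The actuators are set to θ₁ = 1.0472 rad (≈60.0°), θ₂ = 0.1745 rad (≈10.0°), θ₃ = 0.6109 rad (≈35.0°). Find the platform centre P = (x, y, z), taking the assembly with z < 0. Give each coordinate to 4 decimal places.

centre 1 = (0.2700·cos0.0°, 0.2700·sin0.0°, -0.1732) = (0.2700, 0.0000, -0.1732)
arm 2 at φ=120.0°: ρ2 = 0.3670;  centre 2 = (-0.1835, 0.3178, -0.0347)
arm 3 at φ=240.0°: ρ3 = 0.3338;  centre 3 = (-0.1669, -0.2891, -0.1147)
|centre ₂|²−|centre ₁|² = 0.0330;  |centre ₃|²−|centre ₁|² = 0.0217
plane₁₂: -0.9070x+0.6356y+0.2770z = 0.0330
Cramer: x(z) = -0.0304+0.2172z;  y(z) = 0.0085-0.1259z
into |P−centre ₁|² = l²: 1.0630z² + 0.2138z + -0.1297 = 0;  Δ = 0.5971;  z = -0.4640 or 0.2629 → z<0 root = -0.4640
x = -0.1312, y = 0.0669

(-0.1312, 0.0669, -0.4640)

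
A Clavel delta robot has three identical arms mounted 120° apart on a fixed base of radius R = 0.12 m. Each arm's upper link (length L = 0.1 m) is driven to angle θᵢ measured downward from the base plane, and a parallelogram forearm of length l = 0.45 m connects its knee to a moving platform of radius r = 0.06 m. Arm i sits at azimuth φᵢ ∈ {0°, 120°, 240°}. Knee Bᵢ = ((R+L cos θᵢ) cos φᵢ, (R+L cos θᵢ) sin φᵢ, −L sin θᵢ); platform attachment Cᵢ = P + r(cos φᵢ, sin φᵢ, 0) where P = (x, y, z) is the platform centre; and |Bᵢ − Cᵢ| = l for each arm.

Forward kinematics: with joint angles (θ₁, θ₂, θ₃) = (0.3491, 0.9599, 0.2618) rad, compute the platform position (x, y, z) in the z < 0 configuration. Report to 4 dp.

arm 1 at φ=0.0°: (R−r)+L cos θ1 = 0.1540;  S1 = (0.1540, 0.0000, -0.0342)
arm 2 at φ=120.0°: (R−r)+L cos θ2 = 0.1174;  S2 = (-0.0587, 0.1016, -0.0819)
arm 3 at φ=240.0°: (R−r)+L cos θ3 = 0.1566;  S3 = (-0.0783, -0.1356, -0.0259)
|S₂|²−|S₁|² = -0.0044;  |S₃|²−|S₁|² = 0.0003
linear system: -0.4253x+0.2033y = -0.0044−-0.0954z; -0.4645x+-0.2712y = 0.0003−0.0166z
Cramer: x(z) = 0.0054-0.1072z;  y(z) = -0.0104+0.2450z
sphere 1 gives Az²+Bz+C=0 with A=1.0715, B=0.0952, C=-0.1791;  B²−4AC=0.7769;  roots -0.4557, 0.3669;  negative root z = -0.4557
x = 0.0542, y = -0.1220

(0.0542, -0.1220, -0.4557)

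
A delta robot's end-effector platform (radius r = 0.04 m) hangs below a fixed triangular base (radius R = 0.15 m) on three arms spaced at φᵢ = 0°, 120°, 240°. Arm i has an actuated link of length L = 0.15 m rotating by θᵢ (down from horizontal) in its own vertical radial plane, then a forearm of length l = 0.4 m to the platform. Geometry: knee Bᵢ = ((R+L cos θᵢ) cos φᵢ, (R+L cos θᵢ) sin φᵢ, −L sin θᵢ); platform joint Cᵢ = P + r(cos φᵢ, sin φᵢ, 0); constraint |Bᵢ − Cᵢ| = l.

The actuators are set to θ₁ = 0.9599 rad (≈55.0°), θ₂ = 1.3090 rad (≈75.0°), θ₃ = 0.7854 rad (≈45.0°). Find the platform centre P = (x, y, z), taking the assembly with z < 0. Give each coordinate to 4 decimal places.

centre 1 = (0.1960·cos0.0°, 0.1960·sin0.0°, -0.1229) = (0.1960, 0.0000, -0.1229)
arm 2 at φ=120.0°: ρ2 = 0.1488;  centre 2 = (-0.0744, 0.1289, -0.1449)
centre 3 = (0.2161·cos240.0°, 0.2161·sin240.0°, -0.1061) = (-0.1080, -0.1871, -0.1061)
|centre ₂|²−|centre ₁|² = -0.0104;  |centre ₃|²−|centre ₁|² = 0.0044
linear system: -0.5409x+0.2578y = -0.0104−-0.0440z; -0.6081x+-0.3742y = 0.0044−0.0336z
Cramer: x(z) = 0.0077-0.0218z;  y(z) = -0.0242+0.1252z
sphere 1 gives Az²+Bz+C=0 with A=1.0161, B=0.2479, C=-0.1088;  B²−4AC=0.5038;  roots -0.4712, 0.2273;  negative root z = -0.4712
x = 0.0179, y = -0.0832

(0.0179, -0.0832, -0.4712)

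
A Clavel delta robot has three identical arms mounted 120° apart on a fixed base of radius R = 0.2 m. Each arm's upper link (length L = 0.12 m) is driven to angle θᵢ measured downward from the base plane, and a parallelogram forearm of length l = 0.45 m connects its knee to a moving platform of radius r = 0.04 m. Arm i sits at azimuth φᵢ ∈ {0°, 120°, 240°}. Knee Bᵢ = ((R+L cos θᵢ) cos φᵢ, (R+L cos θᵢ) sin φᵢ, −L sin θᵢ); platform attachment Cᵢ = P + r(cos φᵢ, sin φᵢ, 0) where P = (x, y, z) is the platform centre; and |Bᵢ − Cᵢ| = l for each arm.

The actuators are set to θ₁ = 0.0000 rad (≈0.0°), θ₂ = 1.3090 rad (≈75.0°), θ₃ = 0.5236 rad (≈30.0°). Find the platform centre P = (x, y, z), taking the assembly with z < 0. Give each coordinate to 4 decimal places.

(0.1206, -0.0988, -0.4091)

S1 = (0.2800·cos0.0°, 0.2800·sin0.0°, 0.0000) = (0.2800, 0.0000, 0.0000)
S2 = (0.1911·cos120.0°, 0.1911·sin120.0°, -0.1159) = (-0.0955, 0.1655, -0.1159)
φ3=240.0°: virtual centre (-0.1320, -0.2286, -0.0600), radius l
subtract pairs → two planes through P
linear system: -0.7511x+0.3309y = -0.0285−-0.2318z; -0.8239x+-0.4571y = -0.0051−-0.1200z
det = 0.6160;  x = 0.0239+-0.2365z,  y = -0.0318+0.1638z
quadratic in z: (1.0828)z²+(0.1107)z+(-0.1359)=0, √Δ=0.7751 → z ∈ {-0.4091, 0.3068}; z = -0.4091 (taking z<0)
x = 0.1206, y = -0.0988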